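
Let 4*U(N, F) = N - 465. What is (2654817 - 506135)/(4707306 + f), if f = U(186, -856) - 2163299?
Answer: 8594728/10175749 ≈ 0.84463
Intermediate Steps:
U(N, F) = -465/4 + N/4 (U(N, F) = (N - 465)/4 = (-465 + N)/4 = -465/4 + N/4)
f = -8653475/4 (f = (-465/4 + (¼)*186) - 2163299 = (-465/4 + 93/2) - 2163299 = -279/4 - 2163299 = -8653475/4 ≈ -2.1634e+6)
(2654817 - 506135)/(4707306 + f) = (2654817 - 506135)/(4707306 - 8653475/4) = 2148682/(10175749/4) = 2148682*(4/10175749) = 8594728/10175749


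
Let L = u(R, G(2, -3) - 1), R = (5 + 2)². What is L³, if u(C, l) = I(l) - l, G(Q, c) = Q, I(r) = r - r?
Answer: -1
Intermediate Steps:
I(r) = 0
R = 49 (R = 7² = 49)
u(C, l) = -l (u(C, l) = 0 - l = -l)
L = -1 (L = -(2 - 1) = -1*1 = -1)
L³ = (-1)³ = -1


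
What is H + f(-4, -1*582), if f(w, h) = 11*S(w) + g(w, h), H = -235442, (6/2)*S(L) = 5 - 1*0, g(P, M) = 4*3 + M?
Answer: -707981/3 ≈ -2.3599e+5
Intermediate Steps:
g(P, M) = 12 + M
S(L) = 5/3 (S(L) = (5 - 1*0)/3 = (5 + 0)/3 = (⅓)*5 = 5/3)
f(w, h) = 91/3 + h (f(w, h) = 11*(5/3) + (12 + h) = 55/3 + (12 + h) = 91/3 + h)
H + f(-4, -1*582) = -235442 + (91/3 - 1*582) = -235442 + (91/3 - 582) = -235442 - 1655/3 = -707981/3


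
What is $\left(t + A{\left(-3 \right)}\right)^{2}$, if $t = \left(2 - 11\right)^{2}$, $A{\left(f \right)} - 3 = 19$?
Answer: $10609$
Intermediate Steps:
$A{\left(f \right)} = 22$ ($A{\left(f \right)} = 3 + 19 = 22$)
$t = 81$ ($t = \left(-9\right)^{2} = 81$)
$\left(t + A{\left(-3 \right)}\right)^{2} = \left(81 + 22\right)^{2} = 103^{2} = 10609$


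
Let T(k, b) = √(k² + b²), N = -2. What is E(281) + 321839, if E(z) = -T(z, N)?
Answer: 321839 - √78965 ≈ 3.2156e+5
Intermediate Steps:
T(k, b) = √(b² + k²)
E(z) = -√(4 + z²) (E(z) = -√((-2)² + z²) = -√(4 + z²))
E(281) + 321839 = -√(4 + 281²) + 321839 = -√(4 + 78961) + 321839 = -√78965 + 321839 = 321839 - √78965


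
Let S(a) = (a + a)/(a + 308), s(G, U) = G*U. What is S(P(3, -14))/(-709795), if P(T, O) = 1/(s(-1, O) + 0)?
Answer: -2/3061345835 ≈ -6.5331e-10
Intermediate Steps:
P(T, O) = -1/O (P(T, O) = 1/(-O + 0) = 1/(-O) = -1/O)
S(a) = 2*a/(308 + a) (S(a) = (2*a)/(308 + a) = 2*a/(308 + a))
S(P(3, -14))/(-709795) = (2*(-1/(-14))/(308 - 1/(-14)))/(-709795) = (2*(-1*(-1/14))/(308 - 1*(-1/14)))*(-1/709795) = (2*(1/14)/(308 + 1/14))*(-1/709795) = (2*(1/14)/(4313/14))*(-1/709795) = (2*(1/14)*(14/4313))*(-1/709795) = (2/4313)*(-1/709795) = -2/3061345835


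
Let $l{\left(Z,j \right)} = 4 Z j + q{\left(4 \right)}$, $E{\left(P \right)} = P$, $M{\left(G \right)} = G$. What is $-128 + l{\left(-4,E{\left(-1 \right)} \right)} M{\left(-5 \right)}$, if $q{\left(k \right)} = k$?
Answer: $-228$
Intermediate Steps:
$l{\left(Z,j \right)} = 4 + 4 Z j$ ($l{\left(Z,j \right)} = 4 Z j + 4 = 4 + 4 Z j$)
$-128 + l{\left(-4,E{\left(-1 \right)} \right)} M{\left(-5 \right)} = -128 + \left(4 + 4 \left(-4\right) \left(-1\right)\right) \left(-5\right) = -128 + \left(4 + 16\right) \left(-5\right) = -128 + 20 \left(-5\right) = -128 - 100 = -228$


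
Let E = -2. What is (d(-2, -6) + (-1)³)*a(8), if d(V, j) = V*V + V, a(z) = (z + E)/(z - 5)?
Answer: 2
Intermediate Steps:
a(z) = (-2 + z)/(-5 + z) (a(z) = (z - 2)/(z - 5) = (-2 + z)/(-5 + z))
d(V, j) = V + V² (d(V, j) = V² + V = V + V²)
(d(-2, -6) + (-1)³)*a(8) = (-2*(1 - 2) + (-1)³)*((-2 + 8)/(-5 + 8)) = (-2*(-1) - 1)*(6/3) = (2 - 1)*((⅓)*6) = 1*2 = 2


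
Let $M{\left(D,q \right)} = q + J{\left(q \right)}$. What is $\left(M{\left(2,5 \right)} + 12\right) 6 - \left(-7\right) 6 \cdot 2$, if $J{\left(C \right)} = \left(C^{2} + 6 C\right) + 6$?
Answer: $552$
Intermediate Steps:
$J{\left(C \right)} = 6 + C^{2} + 6 C$
$M{\left(D,q \right)} = 6 + q^{2} + 7 q$ ($M{\left(D,q \right)} = q + \left(6 + q^{2} + 6 q\right) = 6 + q^{2} + 7 q$)
$\left(M{\left(2,5 \right)} + 12\right) 6 - \left(-7\right) 6 \cdot 2 = \left(\left(6 + 5^{2} + 7 \cdot 5\right) + 12\right) 6 - \left(-7\right) 6 \cdot 2 = \left(\left(6 + 25 + 35\right) + 12\right) 6 - \left(-42\right) 2 = \left(66 + 12\right) 6 - -84 = 78 \cdot 6 + 84 = 468 + 84 = 552$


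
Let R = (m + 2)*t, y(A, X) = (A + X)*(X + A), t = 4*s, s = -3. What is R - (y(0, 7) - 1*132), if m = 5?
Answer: -1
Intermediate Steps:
t = -12 (t = 4*(-3) = -12)
y(A, X) = (A + X)**2 (y(A, X) = (A + X)*(A + X) = (A + X)**2)
R = -84 (R = (5 + 2)*(-12) = 7*(-12) = -84)
R - (y(0, 7) - 1*132) = -84 - ((0 + 7)**2 - 1*132) = -84 - (7**2 - 132) = -84 - (49 - 132) = -84 - 1*(-83) = -84 + 83 = -1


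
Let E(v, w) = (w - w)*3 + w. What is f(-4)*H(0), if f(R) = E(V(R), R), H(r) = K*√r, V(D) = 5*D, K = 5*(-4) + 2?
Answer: 0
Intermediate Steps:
K = -18 (K = -20 + 2 = -18)
E(v, w) = w (E(v, w) = 0*3 + w = 0 + w = w)
H(r) = -18*√r
f(R) = R
f(-4)*H(0) = -(-72)*√0 = -(-72)*0 = -4*0 = 0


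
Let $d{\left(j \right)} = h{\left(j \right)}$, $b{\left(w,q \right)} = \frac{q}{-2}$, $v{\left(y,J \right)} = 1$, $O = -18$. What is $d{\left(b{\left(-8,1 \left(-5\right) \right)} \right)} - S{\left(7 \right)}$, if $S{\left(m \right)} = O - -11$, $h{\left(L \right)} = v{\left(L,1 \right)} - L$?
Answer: $\frac{11}{2} \approx 5.5$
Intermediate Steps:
$h{\left(L \right)} = 1 - L$
$b{\left(w,q \right)} = - \frac{q}{2}$ ($b{\left(w,q \right)} = q \left(- \frac{1}{2}\right) = - \frac{q}{2}$)
$d{\left(j \right)} = 1 - j$
$S{\left(m \right)} = -7$ ($S{\left(m \right)} = -18 - -11 = -18 + 11 = -7$)
$d{\left(b{\left(-8,1 \left(-5\right) \right)} \right)} - S{\left(7 \right)} = \left(1 - - \frac{1 \left(-5\right)}{2}\right) - -7 = \left(1 - \left(- \frac{1}{2}\right) \left(-5\right)\right) + 7 = \left(1 - \frac{5}{2}\right) + 7 = - \frac{3}{2} + 7 = \frac{11}{2}$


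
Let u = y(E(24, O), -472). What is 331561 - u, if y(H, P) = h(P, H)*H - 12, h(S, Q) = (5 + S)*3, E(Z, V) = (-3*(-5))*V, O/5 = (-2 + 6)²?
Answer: 2012773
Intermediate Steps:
O = 80 (O = 5*(-2 + 6)² = 5*4² = 5*16 = 80)
E(Z, V) = 15*V
h(S, Q) = 15 + 3*S
y(H, P) = -12 + H*(15 + 3*P) (y(H, P) = (15 + 3*P)*H - 12 = H*(15 + 3*P) - 12 = -12 + H*(15 + 3*P))
u = -1681212 (u = -12 + 3*(15*80)*(5 - 472) = -12 + 3*1200*(-467) = -12 - 1681200 = -1681212)
331561 - u = 331561 - 1*(-1681212) = 331561 + 1681212 = 2012773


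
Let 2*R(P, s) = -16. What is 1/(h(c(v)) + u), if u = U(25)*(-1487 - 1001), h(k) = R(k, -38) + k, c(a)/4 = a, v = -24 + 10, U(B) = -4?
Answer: 1/9888 ≈ 0.00010113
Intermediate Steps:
R(P, s) = -8 (R(P, s) = (1/2)*(-16) = -8)
v = -14
c(a) = 4*a
h(k) = -8 + k
u = 9952 (u = -4*(-1487 - 1001) = -4*(-2488) = 9952)
1/(h(c(v)) + u) = 1/((-8 + 4*(-14)) + 9952) = 1/((-8 - 56) + 9952) = 1/(-64 + 9952) = 1/9888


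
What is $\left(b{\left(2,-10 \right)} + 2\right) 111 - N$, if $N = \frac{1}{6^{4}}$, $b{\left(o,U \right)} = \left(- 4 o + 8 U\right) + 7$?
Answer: $- \frac{11364625}{1296} \approx -8769.0$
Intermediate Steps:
$b{\left(o,U \right)} = 7 - 4 o + 8 U$
$N = \frac{1}{1296} \approx 0.0007716$
$\left(b{\left(2,-10 \right)} + 2\right) 111 - N = \left(\left(7 - 8 + 8 \left(-10\right)\right) + 2\right) 111 - \frac{1}{1296} = \left(\left(7 - 8 - 80\right) + 2\right) 111 - \frac{1}{1296} = \left(-81 + 2\right) 111 - \frac{1}{1296} = \left(-79\right) 111 - \frac{1}{1296} = -8769 - \frac{1}{1296} = - \frac{11364625}{1296}$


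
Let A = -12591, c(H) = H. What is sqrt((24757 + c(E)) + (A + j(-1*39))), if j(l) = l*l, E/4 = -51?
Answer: sqrt(13483) ≈ 116.12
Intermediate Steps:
E = -204 (E = 4*(-51) = -204)
j(l) = l**2
sqrt((24757 + c(E)) + (A + j(-1*39))) = sqrt((24757 - 204) + (-12591 + (-1*39)**2)) = sqrt(24553 + (-12591 + (-39)**2)) = sqrt(24553 + (-12591 + 1521)) = sqrt(24553 - 11070) = sqrt(13483)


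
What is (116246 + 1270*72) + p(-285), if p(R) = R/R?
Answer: 207687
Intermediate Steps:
p(R) = 1
(116246 + 1270*72) + p(-285) = (116246 + 1270*72) + 1 = (116246 + 91440) + 1 = 207686 + 1 = 207687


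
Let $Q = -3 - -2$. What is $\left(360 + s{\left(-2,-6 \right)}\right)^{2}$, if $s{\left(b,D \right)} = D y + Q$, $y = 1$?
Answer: $124609$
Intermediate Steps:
$Q = -1$ ($Q = -3 + 2 = -1$)
$s{\left(b,D \right)} = -1 + D$ ($s{\left(b,D \right)} = D 1 - 1 = D - 1 = -1 + D$)
$\left(360 + s{\left(-2,-6 \right)}\right)^{2} = \left(360 - 7\right)^{2} = 353^{2} = 124609$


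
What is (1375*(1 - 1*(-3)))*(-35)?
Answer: -192500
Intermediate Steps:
(1375*(1 - 1*(-3)))*(-35) = (1375*(1 + 3))*(-35) = (1375*4)*(-35) = 5500*(-35) = -192500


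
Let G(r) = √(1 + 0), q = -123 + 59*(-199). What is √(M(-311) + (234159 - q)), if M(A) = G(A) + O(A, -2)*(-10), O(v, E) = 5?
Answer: √245974 ≈ 495.96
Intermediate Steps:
q = -11864 (q = -123 - 11741 = -11864)
G(r) = 1 (G(r) = √1 = 1)
M(A) = -49 (M(A) = 1 + 5*(-10) = 1 - 50 = -49)
√(M(-311) + (234159 - q)) = √(-49 + (234159 - 1*(-11864))) = √(-49 + (234159 + 11864)) = √(-49 + 246023) = √245974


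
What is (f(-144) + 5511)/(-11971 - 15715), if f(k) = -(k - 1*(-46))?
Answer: -5609/27686 ≈ -0.20259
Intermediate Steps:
f(k) = -46 - k (f(k) = -(k + 46) = -(46 + k) = -46 - k)
(f(-144) + 5511)/(-11971 - 15715) = ((-46 - 1*(-144)) + 5511)/(-11971 - 15715) = ((-46 + 144) + 5511)/(-27686) = (98 + 5511)*(-1/27686) = 5609*(-1/27686) = -5609/27686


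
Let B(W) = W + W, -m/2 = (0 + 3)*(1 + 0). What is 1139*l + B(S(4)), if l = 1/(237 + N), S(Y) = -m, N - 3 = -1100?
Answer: 9181/860 ≈ 10.676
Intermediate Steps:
N = -1097 (N = 3 - 1100 = -1097)
m = -6 (m = -2*(0 + 3)*(1 + 0) = -6 ≈ -6.0000)
S(Y) = 6 (S(Y) = -1*(-6) = 6)
B(W) = 2*W
l = -1/860 (l = 1/(237 - 1097) = 1/(-860) = -1/860 ≈ -0.0011628)
1139*l + B(S(4)) = 1139*(-1/860) + 2*6 = -1139/860 + 12 = 9181/860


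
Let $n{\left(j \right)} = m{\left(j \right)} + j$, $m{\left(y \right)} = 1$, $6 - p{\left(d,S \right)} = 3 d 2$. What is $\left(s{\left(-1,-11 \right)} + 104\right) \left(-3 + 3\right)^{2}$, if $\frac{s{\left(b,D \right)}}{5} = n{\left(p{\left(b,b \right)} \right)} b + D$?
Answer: $0$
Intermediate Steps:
$p{\left(d,S \right)} = 6 - 6 d$ ($p{\left(d,S \right)} = 6 - 3 d 2 = 6 - 6 d$)
$n{\left(j \right)} = 1 + j$
$s{\left(b,D \right)} = 5 D + 5 b \left(7 - 6 b\right)$ ($s{\left(b,D \right)} = 5 \left(\left(1 - \left(-6 + 6 b\right)\right) b + D\right) = 5 \left(\left(7 - 6 b\right) b + D\right) = 5 \left(b \left(7 - 6 b\right) + D\right) = 5 \left(D + b \left(7 - 6 b\right)\right) = 5 D + 5 b \left(7 - 6 b\right)$)
$\left(s{\left(-1,-11 \right)} + 104\right) \left(-3 + 3\right)^{2} = \left(\left(5 \left(-11\right) - - 5 \left(-7 + 6 \left(-1\right)\right)\right) + 104\right) \left(-3 + 3\right)^{2} = \left(\left(-55 - - 5 \left(-7 - 6\right)\right) + 104\right) 0^{2} = \left(\left(-55 - \left(-5\right) \left(-13\right)\right) + 104\right) 0 = \left(\left(-55 - 65\right) + 104\right) 0 = \left(-120 + 104\right) 0 = \left(-16\right) 0 = 0$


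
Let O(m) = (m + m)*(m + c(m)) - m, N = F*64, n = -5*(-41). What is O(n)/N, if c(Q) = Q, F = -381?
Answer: -55965/8128 ≈ -6.8855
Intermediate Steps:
n = 205
N = -24384 (N = -381*64 = -24384)
O(m) = -m + 4*m² (O(m) = (m + m)*(m + m) - m = (2*m)*(2*m) - m = 4*m² - m = -m + 4*m²)
O(n)/N = (205*(-1 + 4*205))/(-24384) = (205*(-1 + 820))*(-1/24384) = (205*819)*(-1/24384) = 167895*(-1/24384) = -55965/8128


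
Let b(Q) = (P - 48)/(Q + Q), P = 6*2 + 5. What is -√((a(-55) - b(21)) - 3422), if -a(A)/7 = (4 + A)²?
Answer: -I*√38152254/42 ≈ -147.07*I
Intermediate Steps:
P = 17 (P = 12 + 5 = 17)
a(A) = -7*(4 + A)²
b(Q) = -31/(2*Q) (b(Q) = (17 - 48)/(Q + Q) = -31*1/(2*Q) = -31/(2*Q))
-√((a(-55) - b(21)) - 3422) = -√((-7*(4 - 55)² - (-31)/(2*21)) - 3422) = -√((-7*(-51)² - (-31)/(2*21)) - 3422) = -√((-7*2601 - 1*(-31/42)) - 3422) = -√((-18207 + 31/42) - 3422) = -√(-764663/42 - 3422) = -√(-908387/42) = -I*√38152254/42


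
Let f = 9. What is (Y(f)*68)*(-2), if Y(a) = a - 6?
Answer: -408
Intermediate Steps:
Y(a) = -6 + a
(Y(f)*68)*(-2) = ((-6 + 9)*68)*(-2) = (3*68)*(-2) = 204*(-2) = -408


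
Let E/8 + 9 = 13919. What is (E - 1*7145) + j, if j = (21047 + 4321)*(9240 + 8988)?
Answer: 462512039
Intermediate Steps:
E = 111280 (E = -72 + 8*13919 = -72 + 111352 = 111280)
j = 462407904 (j = 25368*18228 = 462407904)
(E - 1*7145) + j = (111280 - 1*7145) + 462407904 = (111280 - 7145) + 462407904 = 104135 + 462407904 = 462512039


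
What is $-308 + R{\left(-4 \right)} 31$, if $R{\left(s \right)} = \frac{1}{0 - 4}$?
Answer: $- \frac{1263}{4} \approx -315.75$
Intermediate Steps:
$R{\left(s \right)} = - \frac{1}{4}$ ($R{\left(s \right)} = \frac{1}{-4} = - \frac{1}{4}$)
$-308 + R{\left(-4 \right)} 31 = -308 - \frac{31}{4} = - \frac{1263}{4}$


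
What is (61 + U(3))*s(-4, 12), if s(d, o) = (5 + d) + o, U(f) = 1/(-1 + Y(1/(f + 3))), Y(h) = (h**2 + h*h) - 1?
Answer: 27521/35 ≈ 786.31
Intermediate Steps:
Y(h) = -1 + 2*h**2 (Y(h) = (h**2 + h**2) - 1 = 2*h**2 - 1 = -1 + 2*h**2)
U(f) = 1/(-2 + 2/(3 + f)**2) (U(f) = 1/(-1 + (-1 + 2*(1/(f + 3))**2)) = 1/(-1 + (-1 + 2*(1/(3 + f))**2)) = 1/(-1 + (-1 + 2/(3 + f)**2)) = 1/(-2 + 2/(3 + f)**2))
s(d, o) = 5 + d + o
(61 + U(3))*s(-4, 12) = (61 + (3 + 3)**2/(2*(1 - (3 + 3)**2)))*(5 - 4 + 12) = (61 + (1/2)*6**2/(1 - 1*6**2))*13 = (61 + (1/2)*36/(1 - 1*36))*13 = (61 + (1/2)*36/(1 - 36))*13 = (61 + (1/2)*36/(-35))*13 = (61 + (1/2)*(-1/35)*36)*13 = (61 - 18/35)*13 = (2117/35)*13 = 27521/35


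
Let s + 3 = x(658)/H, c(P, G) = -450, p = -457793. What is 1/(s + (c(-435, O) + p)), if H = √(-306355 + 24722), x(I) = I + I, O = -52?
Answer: -64528597859/29569971855361242 + 329*I*√281633/14784985927680621 ≈ -2.1822e-6 + 1.1809e-11*I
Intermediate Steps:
x(I) = 2*I
H = I*√281633 (H = √(-281633) = I*√281633 ≈ 530.69*I)
s = -3 - 1316*I*√281633/281633 (s = -3 + (2*658)/((I*√281633)) = -3 + 1316*(-I*√281633/281633) = -3 - 1316*I*√281633/281633 ≈ -3.0 - 2.4798*I)
1/(s + (c(-435, O) + p)) = 1/((-3 - 1316*I*√281633/281633) + (-450 - 457793)) = 1/((-3 - 1316*I*√281633/281633) - 458243) = 1/(-458246 - 1316*I*√281633/281633)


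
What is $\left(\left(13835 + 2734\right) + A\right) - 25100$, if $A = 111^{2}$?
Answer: $3790$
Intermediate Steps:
$A = 12321$
$\left(\left(13835 + 2734\right) + A\right) - 25100 = \left(\left(13835 + 2734\right) + 12321\right) - 25100 = \left(16569 + 12321\right) - 25100 = 28890 - 25100 = 3790$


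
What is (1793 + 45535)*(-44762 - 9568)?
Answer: -2571330240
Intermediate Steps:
(1793 + 45535)*(-44762 - 9568) = 47328*(-54330) = -2571330240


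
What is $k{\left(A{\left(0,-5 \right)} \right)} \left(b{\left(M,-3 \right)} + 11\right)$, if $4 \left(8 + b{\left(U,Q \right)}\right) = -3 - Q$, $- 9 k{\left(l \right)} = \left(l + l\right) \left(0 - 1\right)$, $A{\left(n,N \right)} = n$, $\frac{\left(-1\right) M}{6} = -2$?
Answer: $0$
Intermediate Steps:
$M = 12$ ($M = \left(-6\right) \left(-2\right) = 12$)
$k{\left(l \right)} = \frac{2 l}{9}$ ($k{\left(l \right)} = - \frac{\left(l + l\right) \left(0 - 1\right)}{9} = - \frac{2 l \left(-1\right)}{9} = - \frac{\left(-2\right) l}{9} = \frac{2 l}{9}$)
$b{\left(U,Q \right)} = - \frac{35}{4} - \frac{Q}{4}$ ($b{\left(U,Q \right)} = -8 + \frac{-3 - Q}{4} = -8 - \left(\frac{3}{4} + \frac{Q}{4}\right) = - \frac{35}{4} - \frac{Q}{4}$)
$k{\left(A{\left(0,-5 \right)} \right)} \left(b{\left(M,-3 \right)} + 11\right) = \frac{2}{9} \cdot 0 \left(\left(- \frac{35}{4} - - \frac{3}{4}\right) + 11\right) = 0 \left(\left(- \frac{35}{4} + \frac{3}{4}\right) + 11\right) = 0 \left(-8 + 11\right) = 0 \cdot 3 = 0$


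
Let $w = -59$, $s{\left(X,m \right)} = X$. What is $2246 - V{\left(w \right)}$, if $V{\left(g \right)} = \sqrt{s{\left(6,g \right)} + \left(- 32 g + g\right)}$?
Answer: $2246 - \sqrt{1835} \approx 2203.2$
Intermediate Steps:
$V{\left(g \right)} = \sqrt{6 - 31 g}$ ($V{\left(g \right)} = \sqrt{6 + \left(- 32 g + g\right)} = \sqrt{6 - 31 g}$)
$2246 - V{\left(w \right)} = 2246 - \sqrt{6 - -1829} = 2246 - \sqrt{6 + 1829} = 2246 - \sqrt{1835}$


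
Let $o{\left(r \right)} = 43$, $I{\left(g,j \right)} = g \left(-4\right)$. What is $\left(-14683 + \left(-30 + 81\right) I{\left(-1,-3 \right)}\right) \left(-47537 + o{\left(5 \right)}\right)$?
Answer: $687665626$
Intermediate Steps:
$I{\left(g,j \right)} = - 4 g$
$\left(-14683 + \left(-30 + 81\right) I{\left(-1,-3 \right)}\right) \left(-47537 + o{\left(5 \right)}\right) = \left(-14683 + \left(-30 + 81\right) \left(\left(-4\right) \left(-1\right)\right)\right) \left(-47537 + 43\right) = \left(-14683 + 51 \cdot 4\right) \left(-47494\right) = \left(-14683 + 204\right) \left(-47494\right) = \left(-14479\right) \left(-47494\right) = 687665626$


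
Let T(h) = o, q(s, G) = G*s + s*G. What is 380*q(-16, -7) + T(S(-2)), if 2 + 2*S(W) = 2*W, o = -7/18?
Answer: 1532153/18 ≈ 85120.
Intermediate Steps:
q(s, G) = 2*G*s (q(s, G) = G*s + G*s = 2*G*s)
o = -7/18 (o = -7*1/18 = -7/18 ≈ -0.38889)
S(W) = -1 + W (S(W) = -1 + (2*W)/2 = -1 + W)
T(h) = -7/18
380*q(-16, -7) + T(S(-2)) = 380*(2*(-7)*(-16)) - 7/18 = 380*224 - 7/18 = 85120 - 7/18 = 1532153/18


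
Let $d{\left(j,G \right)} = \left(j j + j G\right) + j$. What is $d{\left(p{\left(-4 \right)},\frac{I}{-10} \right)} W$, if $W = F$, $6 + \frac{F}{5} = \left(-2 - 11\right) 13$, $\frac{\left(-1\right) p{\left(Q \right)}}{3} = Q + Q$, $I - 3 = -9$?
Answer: $-537600$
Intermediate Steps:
$I = -6$ ($I = 3 - 9 = -6$)
$p{\left(Q \right)} = - 6 Q$ ($p{\left(Q \right)} = - 3 \left(Q + Q\right) = - 3 \cdot 2 Q = - 6 Q$)
$d{\left(j,G \right)} = j + j^{2} + G j$ ($d{\left(j,G \right)} = \left(j^{2} + G j\right) + j = j + j^{2} + G j$)
$F = -875$ ($F = -30 + 5 \left(-2 - 11\right) 13 = -30 + 5 \left(\left(-13\right) 13\right) = -30 + 5 \left(-169\right) = -30 - 845 = -875$)
$W = -875$
$d{\left(p{\left(-4 \right)},\frac{I}{-10} \right)} W = \left(-6\right) \left(-4\right) \left(1 - \frac{6}{-10} - -24\right) \left(-875\right) = 24 \left(1 - - \frac{3}{5} + 24\right) \left(-875\right) = 24 \left(1 + \frac{3}{5} + 24\right) \left(-875\right) = 24 \cdot \frac{128}{5} \left(-875\right) = \frac{3072}{5} \left(-875\right) = -537600$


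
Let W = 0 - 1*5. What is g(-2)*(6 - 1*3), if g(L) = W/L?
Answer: 15/2 ≈ 7.5000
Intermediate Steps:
W = -5 (W = 0 - 5 = -5)
g(L) = -5/L
g(-2)*(6 - 1*3) = (-5/(-2))*(6 - 1*3) = (-5*(-1/2))*(6 - 3) = (5/2)*3 = 15/2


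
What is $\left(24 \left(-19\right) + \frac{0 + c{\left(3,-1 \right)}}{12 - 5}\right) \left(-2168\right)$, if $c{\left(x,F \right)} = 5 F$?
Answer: $\frac{6931096}{7} \approx 9.9016 \cdot 10^{5}$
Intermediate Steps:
$\left(24 \left(-19\right) + \frac{0 + c{\left(3,-1 \right)}}{12 - 5}\right) \left(-2168\right) = \left(24 \left(-19\right) + \frac{0 + 5 \left(-1\right)}{12 - 5}\right) \left(-2168\right) = \left(-456 + \frac{0 - 5}{7}\right) \left(-2168\right) = \left(-456 - \frac{5}{7}\right) \left(-2168\right) = \left(- \frac{3197}{7}\right) \left(-2168\right) = \frac{6931096}{7}$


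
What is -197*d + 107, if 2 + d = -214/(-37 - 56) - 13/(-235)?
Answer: 804052/21855 ≈ 36.790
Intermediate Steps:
d = 7789/21855 (d = -2 + (-214/(-37 - 56) - 13/(-235)) = -2 + (-214/(-93) - 13*(-1/235)) = -2 + (-214*(-1/93) + 13/235) = -2 + (214/93 + 13/235) = -2 + 51499/21855 = 7789/21855 ≈ 0.35639)
-197*d + 107 = -197*7789/21855 + 107 = -1534433/21855 + 107 = 804052/21855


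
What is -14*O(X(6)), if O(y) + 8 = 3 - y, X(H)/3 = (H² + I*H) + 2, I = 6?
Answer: 3178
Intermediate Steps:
X(H) = 6 + 3*H² + 18*H (X(H) = 3*((H² + 6*H) + 2) = 3*(2 + H² + 6*H) = 6 + 3*H² + 18*H)
O(y) = -5 - y (O(y) = -8 + (3 - y) = -5 - y)
-14*O(X(6)) = -14*(-5 - (6 + 3*6² + 18*6)) = -14*(-5 - (6 + 3*36 + 108)) = -14*(-5 - (6 + 108 + 108)) = -14*(-5 - 1*222) = -14*(-5 - 222) = -14*(-227) = 3178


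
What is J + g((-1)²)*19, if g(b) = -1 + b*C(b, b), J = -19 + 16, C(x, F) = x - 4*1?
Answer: -79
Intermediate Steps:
C(x, F) = -4 + x (C(x, F) = x - 4 = -4 + x)
J = -3
g(b) = -1 + b*(-4 + b)
J + g((-1)²)*19 = -3 + (-1 + (-1)²*(-4 + (-1)²))*19 = -3 + (-1 + 1*(-4 + 1))*19 = -3 + (-1 + 1*(-3))*19 = -3 + (-1 - 3)*19 = -3 - 4*19 = -3 - 76 = -79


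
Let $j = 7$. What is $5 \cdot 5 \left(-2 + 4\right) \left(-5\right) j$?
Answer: $-1750$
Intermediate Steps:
$5 \cdot 5 \left(-2 + 4\right) \left(-5\right) j = 5 \cdot 5 \left(-2 + 4\right) \left(-5\right) 7 = 25 \cdot 2 \left(-5\right) 7 = 50 \left(-5\right) 7 = \left(-250\right) 7 = -1750$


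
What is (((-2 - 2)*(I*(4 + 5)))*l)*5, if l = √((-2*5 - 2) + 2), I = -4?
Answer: 720*I*√10 ≈ 2276.8*I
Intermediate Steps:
l = I*√10 (l = √((-10 - 2) + 2) = √(-12 + 2) = √(-10) = I*√10 ≈ 3.1623*I)
(((-2 - 2)*(I*(4 + 5)))*l)*5 = (((-2 - 2)*(-4*(4 + 5)))*(I*√10))*5 = ((-(-16)*9)*(I*√10))*5 = ((-4*(-36))*(I*√10))*5 = (144*(I*√10))*5 = (144*I*√10)*5 = 720*I*√10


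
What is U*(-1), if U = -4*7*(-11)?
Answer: -308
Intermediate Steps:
U = 308 (U = -28*(-11) = 308)
U*(-1) = 308*(-1) = -308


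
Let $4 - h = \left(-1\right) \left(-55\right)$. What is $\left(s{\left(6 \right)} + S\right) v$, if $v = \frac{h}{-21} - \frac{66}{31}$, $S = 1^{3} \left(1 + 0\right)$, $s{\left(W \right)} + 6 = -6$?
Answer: $- \frac{715}{217} \approx -3.2949$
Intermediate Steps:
$s{\left(W \right)} = -12$ ($s{\left(W \right)} = -6 - 6 = -12$)
$S = 1$ ($S = 1 \cdot 1 = 1$)
$h = -51$ ($h = 4 - \left(-1\right) \left(-55\right) = 4 - 55 = -51$)
$v = \frac{65}{217}$ ($v = - \frac{51}{-21} - \frac{66}{31} = \left(-51\right) \left(- \frac{1}{21}\right) - \frac{66}{31} = \frac{17}{7} - \frac{66}{31} = \frac{65}{217} \approx 0.29954$)
$\left(s{\left(6 \right)} + S\right) v = \left(-12 + 1\right) \frac{65}{217} = \left(-11\right) \frac{65}{217} = - \frac{715}{217}$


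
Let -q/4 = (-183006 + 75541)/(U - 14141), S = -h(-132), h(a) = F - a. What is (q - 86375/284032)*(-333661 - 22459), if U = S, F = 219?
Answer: 1372683926505075/128630992 ≈ 1.0671e+7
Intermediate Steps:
h(a) = 219 - a
S = -351 (S = -(219 - 1*(-132)) = -(219 + 132) = -1*351 = -351)
U = -351
q = -107465/3623 (q = -4*(-183006 + 75541)/(-351 - 14141) = -(-429860)/(-14492) = -(-429860)*(-1)/14492 = -4*107465/14492 = -107465/3623 ≈ -29.662)
(q - 86375/284032)*(-333661 - 22459) = (-107465/3623 - 86375/284032)*(-333661 - 22459) = (-107465/3623 - 86375*1/284032)*(-356120) = (-107465/3623 - 86375/284032)*(-356120) = -30836435505/1029047936*(-356120) = 1372683926505075/128630992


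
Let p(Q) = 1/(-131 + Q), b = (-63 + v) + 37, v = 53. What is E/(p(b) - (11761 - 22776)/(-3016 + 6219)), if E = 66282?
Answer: 22079329584/1142357 ≈ 19328.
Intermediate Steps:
b = 27 (b = (-63 + 53) + 37 = -10 + 37 = 27)
E/(p(b) - (11761 - 22776)/(-3016 + 6219)) = 66282/(1/(-131 + 27) - (11761 - 22776)/(-3016 + 6219)) = 66282/(1/(-104) - (-11015)/3203) = 66282/(-1/104 - (-11015)/3203) = 66282/(-1/104 - 1*(-11015/3203)) = 66282/(-1/104 + 11015/3203) = 66282/(1142357/333112) = 66282*(333112/1142357) = 22079329584/1142357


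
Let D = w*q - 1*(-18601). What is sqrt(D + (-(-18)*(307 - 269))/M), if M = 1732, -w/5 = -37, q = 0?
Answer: 2*sqrt(871889233)/433 ≈ 136.39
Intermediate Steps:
w = 185 (w = -5*(-37) = 185)
D = 18601 (D = 185*0 - 1*(-18601) = 0 + 18601 = 18601)
sqrt(D + (-(-18)*(307 - 269))/M) = sqrt(18601 - (-18)*(307 - 269)/1732) = sqrt(18601 - (-18)*38*(1/1732)) = sqrt(18601 - 18*(-38)*(1/1732)) = sqrt(18601 + 684*(1/1732)) = sqrt(18601 + 171/433) = sqrt(8054404/433) = 2*sqrt(871889233)/433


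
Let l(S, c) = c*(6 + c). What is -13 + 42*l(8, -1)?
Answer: -223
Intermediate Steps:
-13 + 42*l(8, -1) = -13 + 42*(-(6 - 1)) = -13 + 42*(-1*5) = -13 + 42*(-5) = -13 - 210 = -223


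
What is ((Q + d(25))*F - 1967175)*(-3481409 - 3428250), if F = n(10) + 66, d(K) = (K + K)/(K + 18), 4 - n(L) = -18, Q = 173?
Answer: 579924176672887/43 ≈ 1.3487e+13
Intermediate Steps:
n(L) = 22 (n(L) = 4 - 1*(-18) = 4 + 18 = 22)
d(K) = 2*K/(18 + K) (d(K) = (2*K)/(18 + K) = 2*K/(18 + K))
F = 88 (F = 22 + 66 = 88)
((Q + d(25))*F - 1967175)*(-3481409 - 3428250) = ((173 + 2*25/(18 + 25))*88 - 1967175)*(-3481409 - 3428250) = ((173 + 2*25/43)*88 - 1967175)*(-6909659) = ((173 + 2*25*(1/43))*88 - 1967175)*(-6909659) = ((173 + 50/43)*88 - 1967175)*(-6909659) = ((7489/43)*88 - 1967175)*(-6909659) = (659032/43 - 1967175)*(-6909659) = -83929493/43*(-6909659) = 579924176672887/43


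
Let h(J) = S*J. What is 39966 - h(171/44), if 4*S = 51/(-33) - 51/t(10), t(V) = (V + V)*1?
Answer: 1547637591/38720 ≈ 39970.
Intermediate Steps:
t(V) = 2*V (t(V) = (2*V)*1 = 2*V)
S = -901/880 (S = (51/(-33) - 51/(2*10))/4 = (51*(-1/33) - 51/20)/4 = (-17/11 - 51*1/20)/4 = (-17/11 - 51/20)/4 = (¼)*(-901/220) = -901/880 ≈ -1.0239)
h(J) = -901*J/880
39966 - h(171/44) = 39966 - (-901)*171/44/880 = 39966 - (-901)*171*(1/44)/880 = 39966 - (-901)*171/(880*44) = 39966 - 1*(-154071/38720) = 39966 + 154071/38720 = 1547637591/38720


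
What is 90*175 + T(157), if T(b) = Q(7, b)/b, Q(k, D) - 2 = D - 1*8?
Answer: 2472901/157 ≈ 15751.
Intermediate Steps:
Q(k, D) = -6 + D (Q(k, D) = 2 + (D - 1*8) = 2 + (D - 8) = 2 + (-8 + D) = -6 + D)
T(b) = (-6 + b)/b
90*175 + T(157) = 90*175 + (-6 + 157)/157 = 15750 + (1/157)*151 = 15750 + 151/157 = 2472901/157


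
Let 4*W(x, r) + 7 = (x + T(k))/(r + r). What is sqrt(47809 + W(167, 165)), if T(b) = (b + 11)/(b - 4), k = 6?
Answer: sqrt(2313877335)/220 ≈ 218.65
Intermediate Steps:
T(b) = (11 + b)/(-4 + b)
W(x, r) = -7/4 + (17/2 + x)/(8*r) (W(x, r) = -7/4 + ((x + (11 + 6)/(-4 + 6))/(r + r))/4 = -7/4 + ((x + 17/2)/((2*r)))/4 = -7/4 + ((x + (1/2)*17)*(1/(2*r)))/4 = -7/4 + ((x + 17/2)*(1/(2*r)))/4 = -7/4 + ((17/2 + x)*(1/(2*r)))/4 = -7/4 + ((17/2 + x)/(2*r))/4 = -7/4 + (17/2 + x)/(8*r))
sqrt(47809 + W(167, 165)) = sqrt(47809 + (1/16)*(17 - 28*165 + 2*167)/165) = sqrt(47809 + (1/16)*(1/165)*(17 - 4620 + 334)) = sqrt(47809 + (1/16)*(1/165)*(-4269)) = sqrt(47809 - 1423/880) = sqrt(42070497/880) = sqrt(2313877335)/220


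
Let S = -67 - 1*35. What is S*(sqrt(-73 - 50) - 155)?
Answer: 15810 - 102*I*sqrt(123) ≈ 15810.0 - 1131.2*I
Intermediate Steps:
S = -102 (S = -67 - 35 = -102)
S*(sqrt(-73 - 50) - 155) = -102*(sqrt(-73 - 50) - 155) = -102*(sqrt(-123) - 155) = -102*(I*sqrt(123) - 155) = -102*(-155 + I*sqrt(123)) = 15810 - 102*I*sqrt(123)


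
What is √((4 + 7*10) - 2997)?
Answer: I*√2923 ≈ 54.065*I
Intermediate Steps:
√((4 + 7*10) - 2997) = √((4 + 70) - 2997) = √(74 - 2997) = √(-2923) = I*√2923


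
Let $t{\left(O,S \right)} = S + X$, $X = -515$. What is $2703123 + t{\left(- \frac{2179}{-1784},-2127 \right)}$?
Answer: $2700481$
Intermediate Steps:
$t{\left(O,S \right)} = -515 + S$ ($t{\left(O,S \right)} = S - 515 = -515 + S$)
$2703123 + t{\left(- \frac{2179}{-1784},-2127 \right)} = 2703123 - 2642 = 2700481$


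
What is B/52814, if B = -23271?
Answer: -23271/52814 ≈ -0.44062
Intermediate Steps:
B/52814 = -23271/52814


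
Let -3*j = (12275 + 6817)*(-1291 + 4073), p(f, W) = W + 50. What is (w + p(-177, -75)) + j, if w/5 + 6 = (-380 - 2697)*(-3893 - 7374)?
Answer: 155638092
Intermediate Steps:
p(f, W) = 50 + W
j = -17704648 (j = -(12275 + 6817)*(-1291 + 4073)/3 = -6364*2782 = -1/3*53113944 = -17704648)
w = 173342765 (w = -30 + 5*((-380 - 2697)*(-3893 - 7374)) = -30 + 5*(-3077*(-11267)) = -30 + 5*34668559 = -30 + 173342795 = 173342765)
(w + p(-177, -75)) + j = (173342765 + (50 - 75)) - 17704648 = (173342765 - 25) - 17704648 = 173342740 - 17704648 = 155638092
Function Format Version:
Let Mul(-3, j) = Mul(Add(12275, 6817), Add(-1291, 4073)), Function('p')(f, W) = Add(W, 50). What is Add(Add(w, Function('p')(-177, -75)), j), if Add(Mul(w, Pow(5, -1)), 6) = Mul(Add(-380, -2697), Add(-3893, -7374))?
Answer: 155638092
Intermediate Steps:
Function('p')(f, W) = Add(50, W)
j = -17704648 (j = Mul(Rational(-1, 3), Mul(Add(12275, 6817), Add(-1291, 4073))) = Mul(Rational(-1, 3), Mul(19092, 2782)) = Mul(Rational(-1, 3), 53113944) = -17704648)
w = 173342765 (w = Add(-30, Mul(5, Mul(Add(-380, -2697), Add(-3893, -7374)))) = Add(-30, Mul(5, Mul(-3077, -11267))) = Add(-30, Mul(5, 34668559)) = Add(-30, 173342795) = 173342765)
Add(Add(w, Function('p')(-177, -75)), j) = Add(Add(173342765, Add(50, -75)), -17704648) = Add(Add(173342765, -25), -17704648) = Add(173342740, -17704648) = 155638092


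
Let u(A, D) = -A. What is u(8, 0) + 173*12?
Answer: 2068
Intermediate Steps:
u(8, 0) + 173*12 = -1*8 + 173*12 = -8 + 2076 = 2068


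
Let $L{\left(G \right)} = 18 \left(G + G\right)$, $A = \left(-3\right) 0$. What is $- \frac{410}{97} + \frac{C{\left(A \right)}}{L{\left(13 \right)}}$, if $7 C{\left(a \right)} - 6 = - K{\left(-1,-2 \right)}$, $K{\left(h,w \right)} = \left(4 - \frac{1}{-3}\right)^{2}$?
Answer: $- \frac{12099595}{2859948} \approx -4.2307$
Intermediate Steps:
$K{\left(h,w \right)} = \frac{169}{9}$ ($K{\left(h,w \right)} = \left(4 - - \frac{1}{3}\right)^{2} = \left(4 + \frac{1}{3}\right)^{2} = \left(\frac{13}{3}\right)^{2} = \frac{169}{9}$)
$A = 0$
$C{\left(a \right)} = - \frac{115}{63}$ ($C{\left(a \right)} = \frac{6}{7} + \frac{\left(-1\right) \frac{169}{9}}{7} = \frac{6}{7} + \frac{1}{7} \left(- \frac{169}{9}\right) = \frac{6}{7} - \frac{169}{63} = - \frac{115}{63}$)
$L{\left(G \right)} = 36 G$ ($L{\left(G \right)} = 18 \cdot 2 G = 36 G$)
$- \frac{410}{97} + \frac{C{\left(A \right)}}{L{\left(13 \right)}} = - \frac{410}{97} - \frac{115}{63 \cdot 36 \cdot 13} = \left(-410\right) \frac{1}{97} - \frac{115}{63 \cdot 468} = - \frac{410}{97} - \frac{115}{29484} = - \frac{12099595}{2859948}$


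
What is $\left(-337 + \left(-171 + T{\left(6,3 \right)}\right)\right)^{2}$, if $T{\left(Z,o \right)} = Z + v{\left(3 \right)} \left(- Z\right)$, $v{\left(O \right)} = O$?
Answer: $270400$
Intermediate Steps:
$T{\left(Z,o \right)} = - 2 Z$ ($T{\left(Z,o \right)} = Z + 3 \left(- Z\right) = Z - 3 Z = - 2 Z$)
$\left(-337 + \left(-171 + T{\left(6,3 \right)}\right)\right)^{2} = \left(-337 - 183\right)^{2} = \left(-520\right)^{2} = 270400$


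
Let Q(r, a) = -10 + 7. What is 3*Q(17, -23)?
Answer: -9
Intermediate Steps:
Q(r, a) = -3
3*Q(17, -23) = 3*(-3) = -9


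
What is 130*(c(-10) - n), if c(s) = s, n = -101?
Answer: 11830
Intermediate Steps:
130*(c(-10) - n) = 130*(-10 - 1*(-101)) = 130*(-10 + 101) = 130*91 = 11830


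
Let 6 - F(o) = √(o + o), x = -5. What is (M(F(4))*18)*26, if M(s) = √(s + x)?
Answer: 468*√(1 - 2*√2) ≈ 632.83*I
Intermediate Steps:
F(o) = 6 - √2*√o (F(o) = 6 - √(o + o) = 6 - √(2*o) = 6 - √2*√o)
M(s) = √(-5 + s) (M(s) = √(s - 5) = √(-5 + s))
(M(F(4))*18)*26 = (√(-5 + (6 - √2*√4))*18)*26 = (√(-5 + (6 - 1*√2*2))*18)*26 = (√(-5 + (6 - 2*√2))*18)*26 = (√(1 - 2*√2)*18)*26 = (18*√(1 - 2*√2))*26 = 468*√(1 - 2*√2)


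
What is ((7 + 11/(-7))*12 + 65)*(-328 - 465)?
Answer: -722423/7 ≈ -1.0320e+5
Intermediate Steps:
((7 + 11/(-7))*12 + 65)*(-328 - 465) = ((7 + 11*(-⅐))*12 + 65)*(-793) = ((7 - 11/7)*12 + 65)*(-793) = ((38/7)*12 + 65)*(-793) = (456/7 + 65)*(-793) = (911/7)*(-793) = -722423/7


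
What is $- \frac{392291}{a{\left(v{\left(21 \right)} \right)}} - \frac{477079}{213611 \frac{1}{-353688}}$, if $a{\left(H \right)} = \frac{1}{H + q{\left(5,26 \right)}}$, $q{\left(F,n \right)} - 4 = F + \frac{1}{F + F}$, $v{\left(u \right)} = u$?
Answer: $- \frac{23535728339581}{2136110} \approx -1.1018 \cdot 10^{7}$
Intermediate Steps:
$q{\left(F,n \right)} = 4 + F + \frac{1}{2 F}$ ($q{\left(F,n \right)} = 4 + \left(F + \frac{1}{F + F}\right) = 4 + \left(F + \frac{1}{2 F}\right) = 4 + F + \frac{1}{2 F}$)
$a{\left(H \right)} = \frac{1}{\frac{91}{10} + H}$ ($a{\left(H \right)} = \frac{1}{H + \left(4 + 5 + \frac{1}{2 \cdot 5}\right)} = \frac{1}{H + \left(4 + 5 + \frac{1}{2} \cdot \frac{1}{5}\right)} = \frac{1}{H + \left(4 + 5 + \frac{1}{10}\right)} = \frac{1}{H + \frac{91}{10}} = \frac{1}{\frac{91}{10} + H}$)
$- \frac{392291}{a{\left(v{\left(21 \right)} \right)}} - \frac{477079}{213611 \frac{1}{-353688}} = - \frac{392291}{10 \frac{1}{91 + 10 \cdot 21}} - \frac{477079}{213611 \frac{1}{-353688}} = - \frac{392291}{10 \frac{1}{91 + 210}} - \frac{477079}{213611 \left(- \frac{1}{353688}\right)} = - \frac{392291}{10 \cdot \frac{1}{301}} - \frac{477079}{- \frac{213611}{353688}} = - \frac{392291}{10 \cdot \frac{1}{301}} - - \frac{168737117352}{213611} = - \frac{392291}{\frac{10}{301}} + \frac{168737117352}{213611} = \left(-392291\right) \frac{301}{10} + \frac{168737117352}{213611} = - \frac{118079591}{10} + \frac{168737117352}{213611} = - \frac{23535728339581}{2136110}$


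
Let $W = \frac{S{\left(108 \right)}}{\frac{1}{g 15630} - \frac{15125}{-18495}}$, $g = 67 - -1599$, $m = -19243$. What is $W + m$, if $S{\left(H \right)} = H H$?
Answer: $- \frac{130761585155159}{26256577733} \approx -4980.1$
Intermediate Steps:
$g = 1666$ ($g = 67 + 1599 = 1666$)
$S{\left(H \right)} = H^{2}$
$W = \frac{374493740160960}{26256577733}$ ($W = \frac{108^{2}}{\frac{1}{1666 \cdot 15630} - \frac{15125}{-18495}} = \frac{11664}{\frac{1}{1666} \cdot \frac{1}{15630} - - \frac{3025}{3699}} = \frac{11664}{\frac{1}{26039580} + \frac{3025}{3699}} = \frac{11664}{\frac{26256577733}{32106802140}} = 11664 \cdot \frac{32106802140}{26256577733} = \frac{374493740160960}{26256577733} \approx 14263.0$)
$W + m = \frac{374493740160960}{26256577733} - 19243 = - \frac{130761585155159}{26256577733}$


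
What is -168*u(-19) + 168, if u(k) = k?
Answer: 3360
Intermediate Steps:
-168*u(-19) + 168 = -168*(-19) + 168 = 3192 + 168 = 3360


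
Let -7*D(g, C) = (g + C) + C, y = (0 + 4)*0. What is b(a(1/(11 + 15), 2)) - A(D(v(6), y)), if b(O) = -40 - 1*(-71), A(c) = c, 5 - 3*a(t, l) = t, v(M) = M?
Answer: 223/7 ≈ 31.857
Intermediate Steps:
y = 0 (y = 4*0 = 0)
a(t, l) = 5/3 - t/3
D(g, C) = -2*C/7 - g/7 (D(g, C) = -((g + C) + C)/7 = -((C + g) + C)/7 = -(g + 2*C)/7 = -2*C/7 - g/7)
b(O) = 31 (b(O) = -40 + 71 = 31)
b(a(1/(11 + 15), 2)) - A(D(v(6), y)) = 31 - (-2/7*0 - ⅐*6) = 31 - (0 - 6/7) = 31 - 1*(-6/7) = 31 + 6/7 = 223/7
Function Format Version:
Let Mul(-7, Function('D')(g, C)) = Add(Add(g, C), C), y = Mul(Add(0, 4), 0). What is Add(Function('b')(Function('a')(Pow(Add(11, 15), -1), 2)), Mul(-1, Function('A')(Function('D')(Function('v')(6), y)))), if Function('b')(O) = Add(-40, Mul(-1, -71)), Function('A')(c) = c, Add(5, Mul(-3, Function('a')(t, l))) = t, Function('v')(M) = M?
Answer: Rational(223, 7) ≈ 31.857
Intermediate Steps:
y = 0 (y = Mul(4, 0) = 0)
Function('a')(t, l) = Add(Rational(5, 3), Mul(Rational(-1, 3), t))
Function('D')(g, C) = Add(Mul(Rational(-2, 7), C), Mul(Rational(-1, 7), g)) (Function('D')(g, C) = Mul(Rational(-1, 7), Add(Add(g, C), C)) = Mul(Rational(-1, 7), Add(Add(C, g), C)) = Mul(Rational(-1, 7), Add(g, Mul(2, C))) = Add(Mul(Rational(-2, 7), C), Mul(Rational(-1, 7), g)))
Function('b')(O) = 31 (Function('b')(O) = Add(-40, 71) = 31)
Add(Function('b')(Function('a')(Pow(Add(11, 15), -1), 2)), Mul(-1, Function('A')(Function('D')(Function('v')(6), y)))) = Add(31, Mul(-1, Add(Mul(Rational(-2, 7), 0), Mul(Rational(-1, 7), 6)))) = Add(31, Mul(-1, Add(0, Rational(-6, 7)))) = Add(31, Mul(-1, Rational(-6, 7))) = Add(31, Rational(6, 7)) = Rational(223, 7)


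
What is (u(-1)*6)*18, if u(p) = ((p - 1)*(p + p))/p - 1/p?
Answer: -324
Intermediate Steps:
u(p) = -2 - 1/p + 2*p (u(p) = ((-1 + p)*(2*p))/p - 1/p = (2*p*(-1 + p))/p - 1/p = (-2 + 2*p) - 1/p = -2 - 1/p + 2*p)
(u(-1)*6)*18 = ((-2 - 1/(-1) + 2*(-1))*6)*18 = ((-2 - 1*(-1) - 2)*6)*18 = ((-2 + 1 - 2)*6)*18 = -3*6*18 = -18*18 = -324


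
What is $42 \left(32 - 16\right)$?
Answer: $672$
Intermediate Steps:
$42 \left(32 - 16\right) = 42 \cdot 16 = 672$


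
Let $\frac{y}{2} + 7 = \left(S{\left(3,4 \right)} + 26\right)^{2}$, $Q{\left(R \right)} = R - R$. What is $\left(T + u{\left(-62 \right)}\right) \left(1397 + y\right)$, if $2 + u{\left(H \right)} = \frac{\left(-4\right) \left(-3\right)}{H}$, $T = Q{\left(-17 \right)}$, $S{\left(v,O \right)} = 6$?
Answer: $- \frac{233308}{31} \approx -7526.1$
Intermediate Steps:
$Q{\left(R \right)} = 0$
$T = 0$
$y = 2034$ ($y = -14 + 2 \left(6 + 26\right)^{2} = -14 + 2 \cdot 32^{2} = -14 + 2 \cdot 1024 = -14 + 2048 = 2034$)
$u{\left(H \right)} = -2 + \frac{12}{H}$ ($u{\left(H \right)} = -2 + \frac{\left(-4\right) \left(-3\right)}{H} = -2 + \frac{12}{H}$)
$\left(T + u{\left(-62 \right)}\right) \left(1397 + y\right) = \left(0 - \left(2 - \frac{12}{-62}\right)\right) \left(1397 + 2034\right) = \left(0 + \left(-2 + 12 \left(- \frac{1}{62}\right)\right)\right) 3431 = \left(0 - \frac{68}{31}\right) 3431 = \left(- \frac{68}{31}\right) 3431 = - \frac{233308}{31}$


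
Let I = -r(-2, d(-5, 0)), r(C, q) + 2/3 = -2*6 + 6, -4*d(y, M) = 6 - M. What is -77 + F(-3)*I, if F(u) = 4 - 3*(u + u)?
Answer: 209/3 ≈ 69.667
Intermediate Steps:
d(y, M) = -3/2 + M/4 (d(y, M) = -(6 - M)/4 = -3/2 + M/4)
r(C, q) = -20/3 (r(C, q) = -2/3 + (-2*6 + 6) = -2/3 + (-12 + 6) = -2/3 - 6 = -20/3)
F(u) = 4 - 6*u
I = 20/3 (I = -1*(-20/3) = 20/3 ≈ 6.6667)
-77 + F(-3)*I = -77 + (4 - 6*(-3))*(20/3) = -77 + (4 + 18)*(20/3) = -77 + 22*(20/3) = -77 + 440/3 = 209/3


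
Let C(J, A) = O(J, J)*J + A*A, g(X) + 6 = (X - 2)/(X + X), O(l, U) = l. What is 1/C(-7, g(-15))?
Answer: 900/70669 ≈ 0.012735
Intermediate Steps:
g(X) = -6 + (-2 + X)/(2*X) (g(X) = -6 + (X - 2)/(X + X) = -6 + (-2 + X)/((2*X)) = -6 + (-2 + X)*(1/(2*X)) = -6 + (-2 + X)/(2*X))
C(J, A) = A² + J² (C(J, A) = J*J + A*A = J² + A² = A² + J²)
1/C(-7, g(-15)) = 1/((-11/2 - 1/(-15))² + (-7)²) = 1/((-11/2 - 1*(-1/15))² + 49) = 1/((-11/2 + 1/15)² + 49) = 1/((-163/30)² + 49) = 1/(26569/900 + 49) = 1/(70669/900) = 900/70669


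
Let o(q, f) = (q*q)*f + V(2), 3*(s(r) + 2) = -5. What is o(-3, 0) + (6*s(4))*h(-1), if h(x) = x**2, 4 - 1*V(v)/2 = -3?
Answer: -8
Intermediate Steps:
V(v) = 14 (V(v) = 8 - 2*(-3) = 8 + 6 = 14)
s(r) = -11/3 (s(r) = -2 + (1/3)*(-5) = -2 - 5/3 = -11/3)
o(q, f) = 14 + f*q**2 (o(q, f) = (q*q)*f + 14 = q**2*f + 14 = f*q**2 + 14 = 14 + f*q**2)
o(-3, 0) + (6*s(4))*h(-1) = (14 + 0*(-3)**2) + (6*(-11/3))*(-1)**2 = (14 + 0*9) - 22*1 = (14 + 0) - 22 = 14 - 22 = -8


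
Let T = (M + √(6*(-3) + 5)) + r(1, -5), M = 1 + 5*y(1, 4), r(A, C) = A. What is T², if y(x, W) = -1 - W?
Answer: (23 - I*√13)² ≈ 516.0 - 165.86*I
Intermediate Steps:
M = -24 (M = 1 + 5*(-1 - 1*4) = 1 + 5*(-1 - 4) = 1 + 5*(-5) = 1 - 25 = -24)
T = -23 + I*√13 (T = (-24 + √(6*(-3) + 5)) + 1 = (-24 + √(-18 + 5)) + 1 = (-24 + √(-13)) + 1 = (-24 + I*√13) + 1 = -23 + I*√13 ≈ -23.0 + 3.6056*I)
T² = (-23 + I*√13)²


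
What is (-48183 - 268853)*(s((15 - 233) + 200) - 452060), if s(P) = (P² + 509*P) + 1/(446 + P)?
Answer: 15634974561837/107 ≈ 1.4612e+11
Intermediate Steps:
s(P) = P² + 1/(446 + P) + 509*P
(-48183 - 268853)*(s((15 - 233) + 200) - 452060) = (-48183 - 268853)*((1 + ((15 - 233) + 200)³ + 955*((15 - 233) + 200)² + 227014*((15 - 233) + 200))/(446 + ((15 - 233) + 200)) - 452060) = -317036*((1 + (-218 + 200)³ + 955*(-218 + 200)² + 227014*(-218 + 200))/(446 + (-218 + 200)) - 452060) = -317036*((1 + (-18)³ + 955*(-18)² + 227014*(-18))/(446 - 18) - 452060) = -317036*((1 - 5832 + 955*324 - 4086252)/428 - 452060) = -317036*((1 - 5832 + 309420 - 4086252)/428 - 452060) = -317036*((1/428)*(-3782663) - 452060) = -317036*(-3782663/428 - 452060) = -317036*(-197264343/428) = 15634974561837/107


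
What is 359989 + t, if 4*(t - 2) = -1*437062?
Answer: 501451/2 ≈ 2.5073e+5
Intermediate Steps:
t = -218527/2 (t = 2 + (-1*437062)/4 = 2 + (¼)*(-437062) = 2 - 218531/2 = -218527/2 ≈ -1.0926e+5)
359989 + t = 359989 - 218527/2 = 501451/2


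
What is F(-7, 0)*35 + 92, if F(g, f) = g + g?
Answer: -398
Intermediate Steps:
F(g, f) = 2*g
F(-7, 0)*35 + 92 = (2*(-7))*35 + 92 = -14*35 + 92 = -490 + 92 = -398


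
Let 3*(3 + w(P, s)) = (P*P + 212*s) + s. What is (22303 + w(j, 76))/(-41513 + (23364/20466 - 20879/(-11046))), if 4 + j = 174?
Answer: -156276790264/173778742265 ≈ -0.89929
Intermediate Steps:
j = 170 (j = -4 + 174 = 170)
w(P, s) = -3 + 71*s + P²/3 (w(P, s) = -3 + ((P*P + 212*s) + s)/3 = -3 + ((P² + 212*s) + s)/3 = -3 + (P² + 213*s)/3 = -3 + (71*s + P²/3) = -3 + 71*s + P²/3)
(22303 + w(j, 76))/(-41513 + (23364/20466 - 20879/(-11046))) = (22303 + (-3 + 71*76 + (⅓)*170²))/(-41513 + (23364/20466 - 20879/(-11046))) = (22303 + (-3 + 5396 + (⅓)*28900))/(-41513 + (23364*(1/20466) - 20879*(-1/11046))) = (22303 + (-3 + 5396 + 28900/3))/(-41513 + (1298/1137 + 20879/11046)) = (22303 + 45079/3)/(-41513 + 12692377/4186434) = 111988/(3*(-173778742265/4186434)) = (111988/3)*(-4186434/173778742265) = -156276790264/173778742265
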